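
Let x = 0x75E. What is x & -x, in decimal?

x = 11101011110 = 1886
-x (two's complement) = …00010100010
AND   = 00000000010 = 2
(x & -x isolates the lowest set bit of x.)

2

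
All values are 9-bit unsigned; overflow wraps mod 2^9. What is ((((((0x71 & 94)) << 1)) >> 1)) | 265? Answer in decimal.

345

0x71 = 001110001
94 = 001011110
→ & → 001010000 = 80
→ << 1 (mod 2^9) → 010100000 = 160
→ >> 1 → 001010000 = 80
265 = 100001001
→ | → 101011001 = 345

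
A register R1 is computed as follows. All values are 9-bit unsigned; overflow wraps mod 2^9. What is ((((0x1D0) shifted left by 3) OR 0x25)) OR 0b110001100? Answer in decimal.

0x1D0 = 111010000
→ shifted left by 3 (mod 2^9) → 010000000 = 128
0x25 = 000100101
→ OR → 010100101 = 165
0b110001100 = 110001100
→ OR → 110101101 = 429

429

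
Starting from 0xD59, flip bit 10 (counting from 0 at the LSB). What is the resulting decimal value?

x = 0110101011001
bit 10 is currently 1; toggle it via x ^ (1 << 10) = x ^ 1024
→ 0100101011001 = 2393

2393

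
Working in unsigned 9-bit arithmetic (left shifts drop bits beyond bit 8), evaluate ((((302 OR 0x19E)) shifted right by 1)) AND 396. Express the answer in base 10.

140

302 = 100101110
0x19E = 110011110
→ OR → 110111110 = 446
→ shifted right by 1 → 011011111 = 223
396 = 110001100
→ AND → 010001100 = 140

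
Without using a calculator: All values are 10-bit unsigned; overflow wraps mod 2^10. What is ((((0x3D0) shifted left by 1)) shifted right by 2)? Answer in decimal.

0x3D0 = 1111010000
→ shifted left by 1 (mod 2^10) → 1110100000 = 928
→ shifted right by 2 → 0011101000 = 232

232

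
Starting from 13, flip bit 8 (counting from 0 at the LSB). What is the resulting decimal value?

269

x = 0000001101
bit 8 is currently 0; toggle it via x ^ (1 << 8) = x ^ 256
→ 0100001101 = 269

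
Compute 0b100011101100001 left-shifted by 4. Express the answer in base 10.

292368

x = 0000100011101100001
shift left by 4 → 1000111011000010000 = 292368
(equivalently, 18273 × 2^4 = 18273 × 16)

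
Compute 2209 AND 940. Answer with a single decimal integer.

160

2209 = 100010100001
940 = 001110101100
AND → 000010100000 = 160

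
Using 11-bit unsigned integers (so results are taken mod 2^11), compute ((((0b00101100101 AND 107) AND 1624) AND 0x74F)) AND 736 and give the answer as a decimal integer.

64

0b00101100101 = 00101100101
107 = 00001101011
→ AND → 00001100001 = 97
1624 = 11001011000
→ AND → 00001000000 = 64
0x74F = 11101001111
→ AND → 00001000000 = 64
736 = 01011100000
→ AND → 00001000000 = 64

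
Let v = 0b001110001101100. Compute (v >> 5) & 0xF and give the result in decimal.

3

v = 001110001101100
Shift right by 5: 0011100011
Mask low 4 bits: 0011 = 3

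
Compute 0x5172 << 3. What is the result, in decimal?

0x5172 = 000101000101110010
shift left by 3 → 101000101110010000 = 166800
(equivalently, 20850 × 2^3 = 20850 × 8)

166800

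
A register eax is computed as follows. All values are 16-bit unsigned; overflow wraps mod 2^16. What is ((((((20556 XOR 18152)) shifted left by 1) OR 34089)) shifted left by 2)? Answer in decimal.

46500

20556 = 0101000001001100
18152 = 0100011011101000
→ XOR → 0001011010100100 = 5796
→ shifted left by 1 (mod 2^16) → 0010110101001000 = 11592
34089 = 1000010100101001
→ OR → 1010110101101001 = 44393
→ shifted left by 2 (mod 2^16) → 1011010110100100 = 46500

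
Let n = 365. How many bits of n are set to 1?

6

365 = 101101101
Count the 1s: 1 + 1 + 1 + 1 + 1 + 1 = 6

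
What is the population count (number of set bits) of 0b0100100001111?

6

n = 100100001111
Count the 1s: 1 + 1 + 1 + 1 + 1 + 1 = 6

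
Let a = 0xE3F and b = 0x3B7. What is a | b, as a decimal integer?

0xE3F = 111000111111
0x3B7 = 001110110111
 OR → 111110111111 = 4031

4031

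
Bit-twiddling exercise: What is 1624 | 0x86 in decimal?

1758

1624 = 11001011000
0x86 = 00010000110
 OR → 11011011110 = 1758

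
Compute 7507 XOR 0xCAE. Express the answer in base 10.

7507 = 1110101010011
0xCAE = 0110010101110
XOR → 1000111111101 = 4605

4605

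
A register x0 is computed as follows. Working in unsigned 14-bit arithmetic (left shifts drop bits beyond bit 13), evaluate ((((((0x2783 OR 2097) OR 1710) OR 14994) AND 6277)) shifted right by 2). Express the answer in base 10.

1569

0x2783 = 10011110000011
2097 = 00100000110001
→ OR → 10111110110011 = 12211
1710 = 00011010101110
→ OR → 10111110111111 = 12223
14994 = 11101010010010
→ OR → 11111110111111 = 16319
6277 = 01100010000101
→ AND → 01100010000101 = 6277
→ shifted right by 2 → 00011000100001 = 1569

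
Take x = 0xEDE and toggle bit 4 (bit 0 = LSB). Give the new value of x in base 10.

3790

x = 111011011110
bit 4 is currently 1; toggle it via x ^ (1 << 4) = x ^ 16
→ 111011001110 = 3790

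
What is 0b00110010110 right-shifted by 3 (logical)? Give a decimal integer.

50

x = 110010110
shift right by 3 → 000110010 = 50
(equivalently, floor(406 / 8))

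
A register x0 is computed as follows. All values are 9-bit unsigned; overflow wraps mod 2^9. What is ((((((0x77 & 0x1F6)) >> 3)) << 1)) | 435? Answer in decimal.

447

0x77 = 001110111
0x1F6 = 111110110
→ & → 001110110 = 118
→ >> 3 → 000001110 = 14
→ << 1 (mod 2^9) → 000011100 = 28
435 = 110110011
→ | → 110111111 = 447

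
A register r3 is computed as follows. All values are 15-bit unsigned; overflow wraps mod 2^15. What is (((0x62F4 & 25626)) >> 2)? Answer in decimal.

0x62F4 = 110001011110100
25626 = 110010000011010
→ & → 110000000010000 = 24592
→ >> 2 → 001100000000100 = 6148

6148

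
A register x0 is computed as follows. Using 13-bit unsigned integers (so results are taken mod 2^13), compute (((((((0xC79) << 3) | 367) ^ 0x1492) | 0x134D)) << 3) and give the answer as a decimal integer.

7144

0xC79 = 0110001111001
→ << 3 (mod 2^13) → 0001111001000 = 968
367 = 0000101101111
→ | → 0001111101111 = 1007
0x1492 = 1010010010010
→ ^ → 1011101111101 = 6013
0x134D = 1001101001101
→ | → 1011101111101 = 6013
→ << 3 (mod 2^13) → 1101111101000 = 7144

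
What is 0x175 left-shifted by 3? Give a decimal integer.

2984

0x175 = 000101110101
shift left by 3 → 101110101000 = 2984
(equivalently, 373 × 2^3 = 373 × 8)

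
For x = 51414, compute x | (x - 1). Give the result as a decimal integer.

51415

x = 1100100011010110 = 51414
x - 1 = 1100100011010101
OR    = 1100100011010111 = 51415
(x | (x - 1) sets all bits below the lowest set bit.)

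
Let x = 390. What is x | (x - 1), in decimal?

x = 110000110 = 390
x - 1 = 110000101
OR    = 110000111 = 391
(x | (x - 1) sets all bits below the lowest set bit.)

391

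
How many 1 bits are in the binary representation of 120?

4

120 = 1111000
Count the 1s: 1 + 1 + 1 + 1 = 4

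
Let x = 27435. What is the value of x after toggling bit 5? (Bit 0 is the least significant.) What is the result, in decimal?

27403

x = 110101100101011
bit 5 is currently 1; toggle it via x ^ (1 << 5) = x ^ 32
→ 110101100001011 = 27403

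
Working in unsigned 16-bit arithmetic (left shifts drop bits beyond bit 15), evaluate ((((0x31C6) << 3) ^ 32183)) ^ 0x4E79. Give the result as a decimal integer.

48638

0x31C6 = 0011000111000110
→ << 3 (mod 2^16) → 1000111000110000 = 36400
32183 = 0111110110110111
→ ^ → 1111001110000111 = 62343
0x4E79 = 0100111001111001
→ ^ → 1011110111111110 = 48638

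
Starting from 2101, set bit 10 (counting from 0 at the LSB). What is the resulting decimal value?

x = 100000110101
bit 10 is currently 0; set it via x | (1 << 10) = x | 1024
→ 110000110101 = 3125

3125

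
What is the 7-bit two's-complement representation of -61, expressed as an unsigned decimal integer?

67

61 in 7 bits: 0111101
Invert: 1000010
Add 1:  1000011 = 67
(Check: 2^7 - 61 = 128 - 61 = 67.)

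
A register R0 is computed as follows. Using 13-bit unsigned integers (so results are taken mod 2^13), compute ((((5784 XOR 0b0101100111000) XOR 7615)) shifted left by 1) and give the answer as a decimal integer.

62

5784 = 1011010011000
0b0101100111000 = 0101100111000
→ XOR → 1110110100000 = 7584
7615 = 1110110111111
→ XOR → 0000000011111 = 31
→ shifted left by 1 (mod 2^13) → 0000000111110 = 62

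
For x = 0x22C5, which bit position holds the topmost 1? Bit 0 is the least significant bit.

0x22C5 = 10001011000101
The topmost 1 is at position 13 (since 2^13 = 8192 ≤ 8901 < 16384).

13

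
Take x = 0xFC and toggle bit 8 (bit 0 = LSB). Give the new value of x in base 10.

x = 011111100
bit 8 is currently 0; toggle it via x ^ (1 << 8) = x ^ 256
→ 111111100 = 508

508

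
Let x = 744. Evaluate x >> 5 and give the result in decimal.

23

744 = 1011101000
shift right by 5 → 0000010111 = 23
(equivalently, floor(744 / 32))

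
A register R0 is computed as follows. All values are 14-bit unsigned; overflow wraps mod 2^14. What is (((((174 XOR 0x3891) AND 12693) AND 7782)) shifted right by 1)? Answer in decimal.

174 = 00000010101110
0x3891 = 11100010010001
→ XOR → 11100000111111 = 14399
12693 = 11000110010101
→ AND → 11000000010101 = 12309
7782 = 01111001100110
→ AND → 01000000000100 = 4100
→ shifted right by 1 → 00100000000010 = 2050

2050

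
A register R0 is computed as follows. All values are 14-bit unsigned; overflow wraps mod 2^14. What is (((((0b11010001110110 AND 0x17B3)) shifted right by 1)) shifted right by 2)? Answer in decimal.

0b11010001110110 = 11010001110110
0x17B3 = 01011110110011
→ AND → 01010000110010 = 5170
→ shifted right by 1 → 00101000011001 = 2585
→ shifted right by 2 → 00001010000110 = 646

646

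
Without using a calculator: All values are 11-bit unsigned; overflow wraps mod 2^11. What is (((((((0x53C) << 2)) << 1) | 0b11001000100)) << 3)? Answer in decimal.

0x53C = 10100111100
→ << 2 (mod 2^11) → 10011110000 = 1264
→ << 1 (mod 2^11) → 00111100000 = 480
0b11001000100 = 11001000100
→ | → 11111100100 = 2020
→ << 3 (mod 2^11) → 11100100000 = 1824

1824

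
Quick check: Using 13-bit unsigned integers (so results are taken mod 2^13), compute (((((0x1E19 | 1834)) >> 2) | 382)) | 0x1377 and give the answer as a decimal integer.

6143

0x1E19 = 1111000011001
1834 = 0011100101010
→ | → 1111100111011 = 7995
→ >> 2 → 0011111001110 = 1998
382 = 0000101111110
→ | → 0011111111110 = 2046
0x1377 = 1001101110111
→ | → 1011111111111 = 6143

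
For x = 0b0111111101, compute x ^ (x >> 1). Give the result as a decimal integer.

259

x = 111111101 = 509
x>>1 = 011111110
XOR  = 100000011 = 259
(x ^ (x >> 1) gives the standard binary-reflected Gray code of x.)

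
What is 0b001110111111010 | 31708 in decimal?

a = 001110111111010
31708 = 111101111011100
 OR → 111111111111110 = 32766

32766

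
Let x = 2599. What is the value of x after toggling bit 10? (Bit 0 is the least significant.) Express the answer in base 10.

3623

x = 00101000100111
bit 10 is currently 0; toggle it via x ^ (1 << 10) = x ^ 1024
→ 00111000100111 = 3623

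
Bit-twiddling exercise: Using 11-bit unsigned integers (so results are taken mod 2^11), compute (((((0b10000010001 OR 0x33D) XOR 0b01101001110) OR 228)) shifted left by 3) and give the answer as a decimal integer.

0b10000010001 = 10000010001
0x33D = 01100111101
→ OR → 11100111101 = 1853
0b01101001110 = 01101001110
→ XOR → 10001110011 = 1139
228 = 00011100100
→ OR → 10011110111 = 1271
→ shifted left by 3 (mod 2^11) → 11110111000 = 1976

1976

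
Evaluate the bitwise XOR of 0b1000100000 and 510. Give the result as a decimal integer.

a = 1000100000
510 = 0111111110
XOR → 1111011110 = 990

990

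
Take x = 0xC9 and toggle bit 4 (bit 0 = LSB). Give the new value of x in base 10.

217

x = 11001001
bit 4 is currently 0; toggle it via x ^ (1 << 4) = x ^ 16
→ 11011001 = 217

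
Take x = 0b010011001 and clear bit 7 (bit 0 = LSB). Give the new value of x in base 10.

x = 010011001
bit 7 is currently 1; clear it via x & ~(1 << 7) = x & ~128
→ 000011001 = 25

25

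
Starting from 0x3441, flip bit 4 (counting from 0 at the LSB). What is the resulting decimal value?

x = 11010001000001
bit 4 is currently 0; toggle it via x ^ (1 << 4) = x ^ 16
→ 11010001010001 = 13393

13393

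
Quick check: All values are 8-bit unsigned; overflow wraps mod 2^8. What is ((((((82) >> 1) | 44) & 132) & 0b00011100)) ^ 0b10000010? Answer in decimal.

134

82 = 01010010
→ >> 1 → 00101001 = 41
44 = 00101100
→ | → 00101101 = 45
132 = 10000100
→ & → 00000100 = 4
0b00011100 = 00011100
→ & → 00000100 = 4
0b10000010 = 10000010
→ ^ → 10000110 = 134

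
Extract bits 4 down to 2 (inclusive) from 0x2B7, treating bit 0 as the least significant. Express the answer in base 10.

v = 01010110111
Shift right by 2: 010101101
Mask low 3 bits: 101 = 5

5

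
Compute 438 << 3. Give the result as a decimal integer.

3504

438 = 000110110110
shift left by 3 → 110110110000 = 3504
(equivalently, 438 × 2^3 = 438 × 8)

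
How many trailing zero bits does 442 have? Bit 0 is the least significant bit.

1

442 = 110111010
Trailing zeros: 1, so the lowest set bit is bit 1 (value 2).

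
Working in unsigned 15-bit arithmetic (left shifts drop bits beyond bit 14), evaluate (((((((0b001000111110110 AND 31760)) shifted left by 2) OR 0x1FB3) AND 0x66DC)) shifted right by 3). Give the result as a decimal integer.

0b001000111110110 = 001000111110110
31760 = 111110000010000
→ AND → 001000000010000 = 4112
→ shifted left by 2 (mod 2^15) → 100000001000000 = 16448
0x1FB3 = 001111110110011
→ OR → 101111111110011 = 24563
0x66DC = 110011011011100
→ AND → 100011011010000 = 18128
→ shifted right by 3 → 000100011011010 = 2266

2266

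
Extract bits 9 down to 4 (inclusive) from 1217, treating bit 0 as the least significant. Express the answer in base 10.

12

v = 0010011000001
Shift right by 4: 001001100
Mask low 6 bits: 001100 = 12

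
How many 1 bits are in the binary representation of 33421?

6

33421 = 1000001010001101
Count the 1s: 1 + 1 + 1 + 1 + 1 + 1 = 6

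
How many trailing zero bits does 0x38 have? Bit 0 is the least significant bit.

0x38 = 111000
Trailing zeros: 3, so the lowest set bit is bit 3 (value 8).

3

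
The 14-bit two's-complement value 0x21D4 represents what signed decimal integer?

-7724

pattern = 10000111010100 (MSB is 1 ⇒ negative)
Invert: 01111000101011, add 1 → 01111000101100 = 7724, so the value is -7724.
(Equivalently: 8660 - 2^14 = 8660 - 16384 = -7724.)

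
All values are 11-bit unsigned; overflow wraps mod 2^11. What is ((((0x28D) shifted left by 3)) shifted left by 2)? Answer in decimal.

0x28D = 01010001101
→ shifted left by 3 (mod 2^11) → 10001101000 = 1128
→ shifted left by 2 (mod 2^11) → 00110100000 = 416

416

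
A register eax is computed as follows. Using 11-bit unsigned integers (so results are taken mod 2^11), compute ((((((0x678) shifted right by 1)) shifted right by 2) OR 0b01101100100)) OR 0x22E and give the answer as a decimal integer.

1007

0x678 = 11001111000
→ shifted right by 1 → 01100111100 = 828
→ shifted right by 2 → 00011001111 = 207
0b01101100100 = 01101100100
→ OR → 01111101111 = 1007
0x22E = 01000101110
→ OR → 01111101111 = 1007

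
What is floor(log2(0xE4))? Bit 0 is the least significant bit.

7

0xE4 = 11100100
The topmost 1 is at position 7 (since 2^7 = 128 ≤ 228 < 256).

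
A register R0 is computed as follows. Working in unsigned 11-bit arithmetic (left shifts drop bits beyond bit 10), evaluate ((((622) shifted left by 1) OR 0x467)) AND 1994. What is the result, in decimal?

622 = 01001101110
→ shifted left by 1 (mod 2^11) → 10011011100 = 1244
0x467 = 10001100111
→ OR → 10011111111 = 1279
1994 = 11111001010
→ AND → 10011001010 = 1226

1226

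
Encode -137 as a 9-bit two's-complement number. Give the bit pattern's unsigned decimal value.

375

137 in 9 bits: 010001001
Invert: 101110110
Add 1:  101110111 = 375
(Check: 2^9 - 137 = 512 - 137 = 375.)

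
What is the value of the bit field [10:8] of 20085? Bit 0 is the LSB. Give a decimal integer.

v = 100111001110101
Shift right by 8: 1001110
Mask low 3 bits: 110 = 6

6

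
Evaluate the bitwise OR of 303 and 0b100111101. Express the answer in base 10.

303 = 100101111
b = 100111101
 OR → 100111111 = 319

319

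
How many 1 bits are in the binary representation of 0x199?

0x199 = 110011001
Count the 1s: 1 + 1 + 1 + 1 + 1 = 5

5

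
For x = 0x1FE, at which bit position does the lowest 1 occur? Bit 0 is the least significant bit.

1

0x1FE = 111111110
Trailing zeros: 1, so the lowest set bit is bit 1 (value 2).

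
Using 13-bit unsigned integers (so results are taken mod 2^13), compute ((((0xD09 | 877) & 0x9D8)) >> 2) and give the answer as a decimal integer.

594

0xD09 = 0110100001001
877 = 0001101101101
→ | → 0111101101101 = 3949
0x9D8 = 0100111011000
→ & → 0100101001000 = 2376
→ >> 2 → 0001001010010 = 594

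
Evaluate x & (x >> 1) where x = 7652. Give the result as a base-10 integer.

x = 1110111100100 = 7652
x>>1 = 0111011110010
AND  = 0110011100000 = 3296
(x & (x >> 1) has a 1 wherever x has two consecutive 1 bits.)

3296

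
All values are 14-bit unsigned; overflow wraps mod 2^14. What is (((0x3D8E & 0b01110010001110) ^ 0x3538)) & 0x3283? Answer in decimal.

0x3D8E = 11110110001110
0b01110010001110 = 01110010001110
→ & → 01110010001110 = 7310
0x3538 = 11010100111000
→ ^ → 10100110110110 = 10678
0x3283 = 11001010000011
→ & → 10000010000010 = 8322

8322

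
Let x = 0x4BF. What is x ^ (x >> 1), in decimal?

1760

x = 10010111111 = 1215
x>>1 = 01001011111
XOR  = 11011100000 = 1760
(x ^ (x >> 1) gives the standard binary-reflected Gray code of x.)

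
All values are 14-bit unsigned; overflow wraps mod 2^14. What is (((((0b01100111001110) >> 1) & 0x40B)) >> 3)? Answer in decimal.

128

0b01100111001110 = 01100111001110
→ >> 1 → 00110011100111 = 3303
0x40B = 00010000001011
→ & → 00010000000011 = 1027
→ >> 3 → 00000010000000 = 128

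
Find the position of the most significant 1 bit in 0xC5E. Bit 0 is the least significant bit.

11

0xC5E = 110001011110
The topmost 1 is at position 11 (since 2^11 = 2048 ≤ 3166 < 4096).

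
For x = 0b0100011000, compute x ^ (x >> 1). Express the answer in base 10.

x = 100011000 = 280
x>>1 = 010001100
XOR  = 110010100 = 404
(x ^ (x >> 1) gives the standard binary-reflected Gray code of x.)

404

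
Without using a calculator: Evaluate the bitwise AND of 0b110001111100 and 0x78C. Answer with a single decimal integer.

1036

a = 110001111100
0x78C = 011110001100
AND → 010000001100 = 1036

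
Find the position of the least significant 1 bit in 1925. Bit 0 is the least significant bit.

0

1925 = 11110000101
Trailing zeros: 0, so the lowest set bit is bit 0 (value 1).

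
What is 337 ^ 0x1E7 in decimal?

337 = 101010001
0x1E7 = 111100111
XOR → 010110110 = 182

182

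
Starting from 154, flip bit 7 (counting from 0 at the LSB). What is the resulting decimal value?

26

x = 10011010
bit 7 is currently 1; toggle it via x ^ (1 << 7) = x ^ 128
→ 00011010 = 26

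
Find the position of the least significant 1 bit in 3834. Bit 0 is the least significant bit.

1

3834 = 111011111010
Trailing zeros: 1, so the lowest set bit is bit 1 (value 2).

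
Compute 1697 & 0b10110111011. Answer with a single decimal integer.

1697 = 11010100001
b = 10110111011
AND → 10010100001 = 1185

1185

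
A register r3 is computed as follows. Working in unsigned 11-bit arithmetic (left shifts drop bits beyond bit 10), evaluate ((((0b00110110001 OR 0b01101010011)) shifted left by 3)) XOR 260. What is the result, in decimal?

1692

0b00110110001 = 00110110001
0b01101010011 = 01101010011
→ OR → 01111110011 = 1011
→ shifted left by 3 (mod 2^11) → 11110011000 = 1944
260 = 00100000100
→ XOR → 11010011100 = 1692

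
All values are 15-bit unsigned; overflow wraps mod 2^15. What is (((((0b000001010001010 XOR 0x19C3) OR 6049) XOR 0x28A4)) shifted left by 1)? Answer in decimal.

0b000001010001010 = 000001010001010
0x19C3 = 001100111000011
→ XOR → 001101101001001 = 6985
6049 = 001011110100001
→ OR → 001111111101001 = 8169
0x28A4 = 010100010100100
→ XOR → 011011101001101 = 14157
→ shifted left by 1 (mod 2^15) → 110111010011010 = 28314

28314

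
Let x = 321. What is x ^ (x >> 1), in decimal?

481

x = 101000001 = 321
x>>1 = 010100000
XOR  = 111100001 = 481
(x ^ (x >> 1) gives the standard binary-reflected Gray code of x.)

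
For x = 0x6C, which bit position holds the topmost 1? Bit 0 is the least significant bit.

0x6C = 1101100
The topmost 1 is at position 6 (since 2^6 = 64 ≤ 108 < 128).

6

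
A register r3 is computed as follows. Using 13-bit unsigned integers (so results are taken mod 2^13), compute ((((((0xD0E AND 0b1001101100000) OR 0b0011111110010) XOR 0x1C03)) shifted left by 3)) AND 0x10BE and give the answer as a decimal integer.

4232

0xD0E = 0110100001110
0b1001101100000 = 1001101100000
→ AND → 0000100000000 = 256
0b0011111110010 = 0011111110010
→ OR → 0011111110010 = 2034
0x1C03 = 1110000000011
→ XOR → 1101111110001 = 7153
→ shifted left by 3 (mod 2^13) → 1111110001000 = 8072
0x10BE = 1000010111110
→ AND → 1000010001000 = 4232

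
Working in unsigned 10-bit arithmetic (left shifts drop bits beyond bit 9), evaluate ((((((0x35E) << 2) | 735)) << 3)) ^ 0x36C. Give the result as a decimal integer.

148

0x35E = 1101011110
→ << 2 (mod 2^10) → 0101111000 = 376
735 = 1011011111
→ | → 1111111111 = 1023
→ << 3 (mod 2^10) → 1111111000 = 1016
0x36C = 1101101100
→ ^ → 0010010100 = 148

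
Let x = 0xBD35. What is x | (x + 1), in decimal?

x = 1011110100110101 = 48437
x + 1 = 1011110100110110
OR    = 1011110100110111 = 48439
(x | (x + 1) sets the lowest cleared bit.)

48439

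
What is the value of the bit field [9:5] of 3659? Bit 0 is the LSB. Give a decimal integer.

18

v = 111001001011
Shift right by 5: 1110010
Mask low 5 bits: 10010 = 18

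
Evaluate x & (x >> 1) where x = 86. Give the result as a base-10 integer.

2

x = 1010110 = 86
x>>1 = 0101011
AND  = 0000010 = 2
(x & (x >> 1) has a 1 wherever x has two consecutive 1 bits.)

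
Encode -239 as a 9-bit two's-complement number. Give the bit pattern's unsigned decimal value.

273

239 in 9 bits: 011101111
Invert: 100010000
Add 1:  100010001 = 273
(Check: 2^9 - 239 = 512 - 239 = 273.)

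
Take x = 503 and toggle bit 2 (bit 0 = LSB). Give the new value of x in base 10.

499

x = 0111110111
bit 2 is currently 1; toggle it via x ^ (1 << 2) = x ^ 4
→ 0111110011 = 499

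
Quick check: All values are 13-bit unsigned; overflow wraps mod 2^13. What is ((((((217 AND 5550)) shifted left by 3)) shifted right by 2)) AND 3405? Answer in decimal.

256

217 = 0000011011001
5550 = 1010110101110
→ AND → 0000010001000 = 136
→ shifted left by 3 (mod 2^13) → 0010001000000 = 1088
→ shifted right by 2 → 0000100010000 = 272
3405 = 0110101001101
→ AND → 0000100000000 = 256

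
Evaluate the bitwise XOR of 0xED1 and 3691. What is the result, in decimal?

186

0xED1 = 111011010001
3691 = 111001101011
XOR → 000010111010 = 186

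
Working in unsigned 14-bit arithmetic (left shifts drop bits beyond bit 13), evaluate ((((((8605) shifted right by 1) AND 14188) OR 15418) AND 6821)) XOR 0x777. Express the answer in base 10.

8019

8605 = 10000110011101
→ shifted right by 1 → 01000011001110 = 4302
14188 = 11011101101100
→ AND → 01000001001100 = 4172
15418 = 11110000111010
→ OR → 11110001111110 = 15486
6821 = 01101010100101
→ AND → 01100000100100 = 6180
0x777 = 00011101110111
→ XOR → 01111101010011 = 8019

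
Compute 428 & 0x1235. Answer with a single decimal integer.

36

428 = 0000110101100
0x1235 = 1001000110101
AND → 0000000100100 = 36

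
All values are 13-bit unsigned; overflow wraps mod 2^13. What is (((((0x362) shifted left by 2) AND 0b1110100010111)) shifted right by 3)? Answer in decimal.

0x362 = 0001101100010
→ shifted left by 2 (mod 2^13) → 0110110001000 = 3464
0b1110100010111 = 1110100010111
→ AND → 0110100000000 = 3328
→ shifted right by 3 → 0000110100000 = 416

416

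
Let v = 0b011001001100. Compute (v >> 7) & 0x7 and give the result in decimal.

v = 011001001100
Shift right by 7: 01100
Mask low 3 bits: 100 = 4

4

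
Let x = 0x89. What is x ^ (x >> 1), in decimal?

x = 10001001 = 137
x>>1 = 01000100
XOR  = 11001101 = 205
(x ^ (x >> 1) gives the standard binary-reflected Gray code of x.)

205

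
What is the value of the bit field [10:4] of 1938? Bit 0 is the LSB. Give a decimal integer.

v = 11110010010
Shift right by 4: 1111001
Mask low 7 bits: 1111001 = 121

121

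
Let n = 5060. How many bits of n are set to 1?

6

5060 = 1001111000100
Count the 1s: 1 + 1 + 1 + 1 + 1 + 1 = 6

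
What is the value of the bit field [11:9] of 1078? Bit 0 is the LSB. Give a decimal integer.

v = 010000110110
Shift right by 9: 010
Mask low 3 bits: 010 = 2

2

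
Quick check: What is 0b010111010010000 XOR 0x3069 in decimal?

a = 10111010010000
0x3069 = 11000001101001
XOR → 01111011111001 = 7929

7929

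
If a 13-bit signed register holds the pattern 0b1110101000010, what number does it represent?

pattern = 1110101000010 (MSB is 1 ⇒ negative)
Invert: 0001010111101, add 1 → 0001010111110 = 702, so the value is -702.
(Equivalently: 7490 - 2^13 = 7490 - 8192 = -702.)

-702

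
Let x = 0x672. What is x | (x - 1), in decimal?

x = 11001110010 = 1650
x - 1 = 11001110001
OR    = 11001110011 = 1651
(x | (x - 1) sets all bits below the lowest set bit.)

1651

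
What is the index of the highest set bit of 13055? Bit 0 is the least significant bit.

13055 = 11001011111111
The topmost 1 is at position 13 (since 2^13 = 8192 ≤ 13055 < 16384).

13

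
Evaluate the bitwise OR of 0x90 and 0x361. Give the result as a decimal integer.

1009

0x90 = 0010010000
0x361 = 1101100001
 OR → 1111110001 = 1009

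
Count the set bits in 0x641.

0x641 = 11001000001
Count the 1s: 1 + 1 + 1 + 1 = 4

4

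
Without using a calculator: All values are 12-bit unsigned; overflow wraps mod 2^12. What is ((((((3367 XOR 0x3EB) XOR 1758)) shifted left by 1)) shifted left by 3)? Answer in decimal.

3367 = 110100100111
0x3EB = 001111101011
→ XOR → 111011001100 = 3788
1758 = 011011011110
→ XOR → 100000010010 = 2066
→ shifted left by 1 (mod 2^12) → 000000100100 = 36
→ shifted left by 3 (mod 2^12) → 000100100000 = 288

288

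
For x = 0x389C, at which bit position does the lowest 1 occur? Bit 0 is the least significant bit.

0x389C = 11100010011100
Trailing zeros: 2, so the lowest set bit is bit 2 (value 4).

2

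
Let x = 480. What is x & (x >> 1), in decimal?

x = 111100000 = 480
x>>1 = 011110000
AND  = 011100000 = 224
(x & (x >> 1) has a 1 wherever x has two consecutive 1 bits.)

224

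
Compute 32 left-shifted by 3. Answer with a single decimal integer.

32 = 000100000
shift left by 3 → 100000000 = 256
(equivalently, 32 × 2^3 = 32 × 8)

256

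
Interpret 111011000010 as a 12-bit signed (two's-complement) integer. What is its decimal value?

pattern = 111011000010 (MSB is 1 ⇒ negative)
Invert: 000100111101, add 1 → 000100111110 = 318, so the value is -318.
(Equivalently: 3778 - 2^12 = 3778 - 4096 = -318.)

-318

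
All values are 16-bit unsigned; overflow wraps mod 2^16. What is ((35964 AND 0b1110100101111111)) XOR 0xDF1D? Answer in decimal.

35964 = 1000110001111100
0b1110100101111111 = 1110100101111111
→ AND → 1000100001111100 = 34940
0xDF1D = 1101111100011101
→ XOR → 0101011101100001 = 22369

22369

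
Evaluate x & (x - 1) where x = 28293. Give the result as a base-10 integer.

28292

x = 110111010000101 = 28293
x - 1 = 110111010000100
AND   = 110111010000100 = 28292
(x & (x - 1) clears the lowest set bit of x.)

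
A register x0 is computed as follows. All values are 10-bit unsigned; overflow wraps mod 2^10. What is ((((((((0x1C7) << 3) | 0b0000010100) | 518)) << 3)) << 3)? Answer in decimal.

896

0x1C7 = 0111000111
→ << 3 (mod 2^10) → 1000111000 = 568
0b0000010100 = 0000010100
→ | → 1000111100 = 572
518 = 1000000110
→ | → 1000111110 = 574
→ << 3 (mod 2^10) → 0111110000 = 496
→ << 3 (mod 2^10) → 1110000000 = 896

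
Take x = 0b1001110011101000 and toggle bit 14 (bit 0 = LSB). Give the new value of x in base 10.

x = 1001110011101000
bit 14 is currently 0; toggle it via x ^ (1 << 14) = x ^ 16384
→ 1101110011101000 = 56552

56552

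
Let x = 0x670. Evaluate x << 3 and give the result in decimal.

13184

0x670 = 00011001110000
shift left by 3 → 11001110000000 = 13184
(equivalently, 1648 × 2^3 = 1648 × 8)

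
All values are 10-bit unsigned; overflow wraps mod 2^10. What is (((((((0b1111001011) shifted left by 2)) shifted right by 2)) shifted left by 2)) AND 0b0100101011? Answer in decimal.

296

0b1111001011 = 1111001011
→ shifted left by 2 (mod 2^10) → 1100101100 = 812
→ shifted right by 2 → 0011001011 = 203
→ shifted left by 2 (mod 2^10) → 1100101100 = 812
0b0100101011 = 0100101011
→ AND → 0100101000 = 296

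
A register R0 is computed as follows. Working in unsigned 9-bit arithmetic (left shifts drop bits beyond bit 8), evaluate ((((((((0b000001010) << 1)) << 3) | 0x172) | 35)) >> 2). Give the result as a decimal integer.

124

0b000001010 = 000001010
→ << 1 (mod 2^9) → 000010100 = 20
→ << 3 (mod 2^9) → 010100000 = 160
0x172 = 101110010
→ | → 111110010 = 498
35 = 000100011
→ | → 111110011 = 499
→ >> 2 → 001111100 = 124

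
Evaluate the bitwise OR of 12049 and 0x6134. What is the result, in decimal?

28469

12049 = 010111100010001
0x6134 = 110000100110100
 OR → 110111100110101 = 28469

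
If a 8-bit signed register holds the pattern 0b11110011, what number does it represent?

pattern = 11110011 (MSB is 1 ⇒ negative)
Invert: 00001100, add 1 → 00001101 = 13, so the value is -13.
(Equivalently: 243 - 2^8 = 243 - 256 = -13.)

-13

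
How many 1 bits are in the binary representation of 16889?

8

16889 = 100000111111001
Count the 1s: 1 + 1 + 1 + 1 + 1 + 1 + 1 + 1 = 8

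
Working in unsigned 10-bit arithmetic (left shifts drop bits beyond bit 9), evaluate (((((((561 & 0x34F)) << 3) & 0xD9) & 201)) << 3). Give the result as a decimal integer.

561 = 1000110001
0x34F = 1101001111
→ & → 1000000001 = 513
→ << 3 (mod 2^10) → 0000001000 = 8
0xD9 = 0011011001
→ & → 0000001000 = 8
201 = 0011001001
→ & → 0000001000 = 8
→ << 3 (mod 2^10) → 0001000000 = 64

64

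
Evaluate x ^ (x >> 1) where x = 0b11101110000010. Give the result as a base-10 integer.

x = 11101110000010 = 15234
x>>1 = 01110111000001
XOR  = 10011001000011 = 9795
(x ^ (x >> 1) gives the standard binary-reflected Gray code of x.)

9795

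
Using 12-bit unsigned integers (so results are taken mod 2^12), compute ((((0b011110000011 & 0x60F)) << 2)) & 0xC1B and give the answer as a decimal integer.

0b011110000011 = 011110000011
0x60F = 011000001111
→ & → 011000000011 = 1539
→ << 2 (mod 2^12) → 100000001100 = 2060
0xC1B = 110000011011
→ & → 100000001000 = 2056

2056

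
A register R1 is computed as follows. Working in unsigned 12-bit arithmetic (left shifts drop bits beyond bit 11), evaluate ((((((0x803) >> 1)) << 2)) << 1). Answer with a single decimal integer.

0x803 = 100000000011
→ >> 1 → 010000000001 = 1025
→ << 2 (mod 2^12) → 000000000100 = 4
→ << 1 (mod 2^12) → 000000001000 = 8

8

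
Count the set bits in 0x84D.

0x84D = 100001001101
Count the 1s: 1 + 1 + 1 + 1 + 1 = 5

5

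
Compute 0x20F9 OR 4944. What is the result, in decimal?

0x20F9 = 10000011111001
4944 = 01001101010000
 OR → 11001111111001 = 13305

13305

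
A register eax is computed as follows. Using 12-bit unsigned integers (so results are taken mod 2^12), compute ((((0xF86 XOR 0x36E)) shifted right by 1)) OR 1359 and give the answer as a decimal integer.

0xF86 = 111110000110
0x36E = 001101101110
→ XOR → 110011101000 = 3304
→ shifted right by 1 → 011001110100 = 1652
1359 = 010101001111
→ OR → 011101111111 = 1919

1919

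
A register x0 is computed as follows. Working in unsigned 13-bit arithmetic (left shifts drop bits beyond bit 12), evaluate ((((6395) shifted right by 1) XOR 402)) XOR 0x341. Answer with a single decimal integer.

3758

6395 = 1100011111011
→ shifted right by 1 → 0110001111101 = 3197
402 = 0000110010010
→ XOR → 0110111101111 = 3567
0x341 = 0001101000001
→ XOR → 0111010101110 = 3758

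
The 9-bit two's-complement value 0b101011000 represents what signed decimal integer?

pattern = 101011000 (MSB is 1 ⇒ negative)
Invert: 010100111, add 1 → 010101000 = 168, so the value is -168.
(Equivalently: 344 - 2^9 = 344 - 512 = -168.)

-168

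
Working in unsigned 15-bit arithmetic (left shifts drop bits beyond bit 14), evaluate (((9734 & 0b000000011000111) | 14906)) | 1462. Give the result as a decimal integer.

16318

9734 = 010011000000110
0b000000011000111 = 000000011000111
→ & → 000000000000110 = 6
14906 = 011101000111010
→ | → 011101000111110 = 14910
1462 = 000010110110110
→ | → 011111110111110 = 16318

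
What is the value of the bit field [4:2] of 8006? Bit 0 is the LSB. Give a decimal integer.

v = 1111101000110
Shift right by 2: 11111010001
Mask low 3 bits: 001 = 1

1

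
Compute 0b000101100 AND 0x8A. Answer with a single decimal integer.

8

a = 00101100
0x8A = 10001010
AND → 00001000 = 8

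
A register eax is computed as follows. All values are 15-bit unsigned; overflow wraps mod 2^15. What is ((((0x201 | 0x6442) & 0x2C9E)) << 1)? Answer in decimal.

0x201 = 000001000000001
0x6442 = 110010001000010
→ | → 110011001000011 = 26179
0x2C9E = 010110010011110
→ & → 010010000000010 = 9218
→ << 1 (mod 2^15) → 100100000000100 = 18436

18436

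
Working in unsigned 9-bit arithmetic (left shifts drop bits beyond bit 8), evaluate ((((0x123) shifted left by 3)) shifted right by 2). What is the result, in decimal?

0x123 = 100100011
→ shifted left by 3 (mod 2^9) → 100011000 = 280
→ shifted right by 2 → 001000110 = 70

70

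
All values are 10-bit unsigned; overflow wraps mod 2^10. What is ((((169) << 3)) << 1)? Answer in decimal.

169 = 0010101001
→ << 3 (mod 2^10) → 0101001000 = 328
→ << 1 (mod 2^10) → 1010010000 = 656

656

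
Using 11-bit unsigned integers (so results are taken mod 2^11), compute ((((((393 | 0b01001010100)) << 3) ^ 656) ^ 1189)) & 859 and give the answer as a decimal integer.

393 = 00110001001
0b01001010100 = 01001010100
→ | → 01111011101 = 989
→ << 3 (mod 2^11) → 11011101000 = 1768
656 = 01010010000
→ ^ → 10001111000 = 1144
1189 = 10010100101
→ ^ → 00011011101 = 221
859 = 01101011011
→ & → 00001011001 = 89

89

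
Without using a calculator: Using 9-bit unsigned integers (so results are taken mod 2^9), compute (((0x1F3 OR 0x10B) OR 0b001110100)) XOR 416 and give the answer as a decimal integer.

95

0x1F3 = 111110011
0x10B = 100001011
→ OR → 111111011 = 507
0b001110100 = 001110100
→ OR → 111111111 = 511
416 = 110100000
→ XOR → 001011111 = 95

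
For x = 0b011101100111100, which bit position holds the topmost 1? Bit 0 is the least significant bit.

0b011101100111100 = 11101100111100
The topmost 1 is at position 13 (since 2^13 = 8192 ≤ 15164 < 16384).

13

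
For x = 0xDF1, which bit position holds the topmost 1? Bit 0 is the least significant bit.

0xDF1 = 110111110001
The topmost 1 is at position 11 (since 2^11 = 2048 ≤ 3569 < 4096).

11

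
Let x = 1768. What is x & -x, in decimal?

8

x = 11011101000 = 1768
-x (two's complement) = …00100011000
AND   = 00000001000 = 8
(x & -x isolates the lowest set bit of x.)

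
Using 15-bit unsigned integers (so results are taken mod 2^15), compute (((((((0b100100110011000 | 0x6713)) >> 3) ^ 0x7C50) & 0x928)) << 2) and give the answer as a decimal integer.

1152

0b100100110011000 = 100100110011000
0x6713 = 110011100010011
→ | → 110111110011011 = 28571
→ >> 3 → 000110111110011 = 3571
0x7C50 = 111110001010000
→ ^ → 111000110100011 = 29091
0x928 = 000100100101000
→ & → 000000100100000 = 288
→ << 2 (mod 2^15) → 000010010000000 = 1152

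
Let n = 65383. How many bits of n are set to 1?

65383 = 1111111101100111
Count the 1s: 1 + 1 + 1 + 1 + 1 + 1 + 1 + 1 + 1 + 1 + 1 + 1 + 1 = 13

13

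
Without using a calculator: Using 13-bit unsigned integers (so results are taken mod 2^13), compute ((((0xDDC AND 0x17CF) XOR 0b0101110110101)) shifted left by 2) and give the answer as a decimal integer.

0xDDC = 0110111011100
0x17CF = 1011111001111
→ AND → 0010111001100 = 1484
0b0101110110101 = 0101110110101
→ XOR → 0111001111001 = 3705
→ shifted left by 2 (mod 2^13) → 1100111100100 = 6628

6628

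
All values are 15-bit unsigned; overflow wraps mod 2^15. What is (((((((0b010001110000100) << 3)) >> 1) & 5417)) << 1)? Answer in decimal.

2048

0b010001110000100 = 010001110000100
→ << 3 (mod 2^15) → 001110000100000 = 7200
→ >> 1 → 000111000010000 = 3600
5417 = 001010100101001
→ & → 000010000000000 = 1024
→ << 1 (mod 2^15) → 000100000000000 = 2048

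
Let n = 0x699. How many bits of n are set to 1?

6

0x699 = 11010011001
Count the 1s: 1 + 1 + 1 + 1 + 1 + 1 = 6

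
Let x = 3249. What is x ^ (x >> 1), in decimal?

x = 110010110001 = 3249
x>>1 = 011001011000
XOR  = 101011101001 = 2793
(x ^ (x >> 1) gives the standard binary-reflected Gray code of x.)

2793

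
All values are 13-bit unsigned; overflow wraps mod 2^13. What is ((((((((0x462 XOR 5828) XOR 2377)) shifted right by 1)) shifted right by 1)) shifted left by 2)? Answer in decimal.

0x462 = 0010001100010
5828 = 1011011000100
→ XOR → 1001010100110 = 4774
2377 = 0100101001001
→ XOR → 1101111101111 = 7151
→ shifted right by 1 → 0110111110111 = 3575
→ shifted right by 1 → 0011011111011 = 1787
→ shifted left by 2 (mod 2^13) → 1101111101100 = 7148

7148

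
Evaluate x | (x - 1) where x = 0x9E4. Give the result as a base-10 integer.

2535

x = 100111100100 = 2532
x - 1 = 100111100011
OR    = 100111100111 = 2535
(x | (x - 1) sets all bits below the lowest set bit.)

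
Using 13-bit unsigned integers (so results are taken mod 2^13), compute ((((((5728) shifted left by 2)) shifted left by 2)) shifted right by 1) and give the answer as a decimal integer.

5728 = 1011001100000
→ shifted left by 2 (mod 2^13) → 1100110000000 = 6528
→ shifted left by 2 (mod 2^13) → 0011000000000 = 1536
→ shifted right by 1 → 0001100000000 = 768

768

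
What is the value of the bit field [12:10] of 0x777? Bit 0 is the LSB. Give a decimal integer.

1

v = 0011101110111
Shift right by 10: 001
Mask low 3 bits: 001 = 1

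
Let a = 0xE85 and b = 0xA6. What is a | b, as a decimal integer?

3751

0xE85 = 111010000101
0xA6 = 000010100110
 OR → 111010100111 = 3751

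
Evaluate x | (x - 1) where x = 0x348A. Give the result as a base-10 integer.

13451

x = 11010010001010 = 13450
x - 1 = 11010010001001
OR    = 11010010001011 = 13451
(x | (x - 1) sets all bits below the lowest set bit.)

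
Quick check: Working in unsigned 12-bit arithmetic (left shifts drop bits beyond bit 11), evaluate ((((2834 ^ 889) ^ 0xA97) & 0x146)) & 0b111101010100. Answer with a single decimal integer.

2834 = 101100010010
889 = 001101111001
→ ^ → 100001101011 = 2155
0xA97 = 101010010111
→ ^ → 001011111100 = 764
0x146 = 000101000110
→ & → 000001000100 = 68
0b111101010100 = 111101010100
→ & → 000001000100 = 68

68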